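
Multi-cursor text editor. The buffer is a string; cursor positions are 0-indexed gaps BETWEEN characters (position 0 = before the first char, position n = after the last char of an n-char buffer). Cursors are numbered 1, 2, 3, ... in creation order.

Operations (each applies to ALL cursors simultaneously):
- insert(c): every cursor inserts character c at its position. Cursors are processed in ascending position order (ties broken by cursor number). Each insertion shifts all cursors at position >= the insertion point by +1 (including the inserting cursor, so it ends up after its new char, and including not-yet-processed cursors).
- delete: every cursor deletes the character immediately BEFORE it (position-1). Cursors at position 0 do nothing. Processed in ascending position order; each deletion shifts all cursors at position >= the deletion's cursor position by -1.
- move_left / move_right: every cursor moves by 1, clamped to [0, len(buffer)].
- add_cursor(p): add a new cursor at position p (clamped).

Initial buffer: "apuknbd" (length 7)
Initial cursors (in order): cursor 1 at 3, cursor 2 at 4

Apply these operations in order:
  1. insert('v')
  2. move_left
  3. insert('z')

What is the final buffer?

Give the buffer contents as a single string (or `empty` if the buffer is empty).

After op 1 (insert('v')): buffer="apuvkvnbd" (len 9), cursors c1@4 c2@6, authorship ...1.2...
After op 2 (move_left): buffer="apuvkvnbd" (len 9), cursors c1@3 c2@5, authorship ...1.2...
After op 3 (insert('z')): buffer="apuzvkzvnbd" (len 11), cursors c1@4 c2@7, authorship ...11.22...

Answer: apuzvkzvnbd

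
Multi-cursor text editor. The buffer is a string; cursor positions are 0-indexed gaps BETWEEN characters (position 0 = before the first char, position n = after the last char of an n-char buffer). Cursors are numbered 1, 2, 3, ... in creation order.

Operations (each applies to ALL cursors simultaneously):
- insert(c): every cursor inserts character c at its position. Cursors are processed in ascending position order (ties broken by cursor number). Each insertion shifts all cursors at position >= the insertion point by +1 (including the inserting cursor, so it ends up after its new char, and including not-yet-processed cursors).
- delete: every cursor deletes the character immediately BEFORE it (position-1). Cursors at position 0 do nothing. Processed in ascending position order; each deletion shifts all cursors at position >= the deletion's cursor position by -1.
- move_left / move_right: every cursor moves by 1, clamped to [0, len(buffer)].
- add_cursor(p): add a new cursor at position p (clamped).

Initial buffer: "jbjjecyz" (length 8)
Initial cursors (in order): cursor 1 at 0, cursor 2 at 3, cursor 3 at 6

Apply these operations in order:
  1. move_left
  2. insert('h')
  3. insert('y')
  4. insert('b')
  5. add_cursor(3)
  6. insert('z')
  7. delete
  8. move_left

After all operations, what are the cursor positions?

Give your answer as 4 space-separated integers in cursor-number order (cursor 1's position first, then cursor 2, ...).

After op 1 (move_left): buffer="jbjjecyz" (len 8), cursors c1@0 c2@2 c3@5, authorship ........
After op 2 (insert('h')): buffer="hjbhjjehcyz" (len 11), cursors c1@1 c2@4 c3@8, authorship 1..2...3...
After op 3 (insert('y')): buffer="hyjbhyjjehycyz" (len 14), cursors c1@2 c2@6 c3@11, authorship 11..22...33...
After op 4 (insert('b')): buffer="hybjbhybjjehybcyz" (len 17), cursors c1@3 c2@8 c3@14, authorship 111..222...333...
After op 5 (add_cursor(3)): buffer="hybjbhybjjehybcyz" (len 17), cursors c1@3 c4@3 c2@8 c3@14, authorship 111..222...333...
After op 6 (insert('z')): buffer="hybzzjbhybzjjehybzcyz" (len 21), cursors c1@5 c4@5 c2@11 c3@18, authorship 11114..2222...3333...
After op 7 (delete): buffer="hybjbhybjjehybcyz" (len 17), cursors c1@3 c4@3 c2@8 c3@14, authorship 111..222...333...
After op 8 (move_left): buffer="hybjbhybjjehybcyz" (len 17), cursors c1@2 c4@2 c2@7 c3@13, authorship 111..222...333...

Answer: 2 7 13 2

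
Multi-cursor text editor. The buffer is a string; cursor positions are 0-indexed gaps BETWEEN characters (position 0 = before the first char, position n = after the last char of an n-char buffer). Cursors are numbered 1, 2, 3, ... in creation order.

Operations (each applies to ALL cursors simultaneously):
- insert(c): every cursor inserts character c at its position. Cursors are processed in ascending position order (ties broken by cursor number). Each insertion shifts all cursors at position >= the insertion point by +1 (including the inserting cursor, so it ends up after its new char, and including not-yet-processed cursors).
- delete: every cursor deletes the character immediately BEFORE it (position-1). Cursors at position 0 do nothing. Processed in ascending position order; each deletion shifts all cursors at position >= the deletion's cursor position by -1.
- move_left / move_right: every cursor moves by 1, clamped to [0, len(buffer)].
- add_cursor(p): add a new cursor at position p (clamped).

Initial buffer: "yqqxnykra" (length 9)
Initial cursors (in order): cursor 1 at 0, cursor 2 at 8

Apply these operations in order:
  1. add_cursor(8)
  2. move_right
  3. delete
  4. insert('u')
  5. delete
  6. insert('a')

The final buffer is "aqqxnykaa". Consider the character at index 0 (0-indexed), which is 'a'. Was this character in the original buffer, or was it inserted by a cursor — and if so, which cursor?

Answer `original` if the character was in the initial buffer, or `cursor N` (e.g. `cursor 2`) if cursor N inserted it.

After op 1 (add_cursor(8)): buffer="yqqxnykra" (len 9), cursors c1@0 c2@8 c3@8, authorship .........
After op 2 (move_right): buffer="yqqxnykra" (len 9), cursors c1@1 c2@9 c3@9, authorship .........
After op 3 (delete): buffer="qqxnyk" (len 6), cursors c1@0 c2@6 c3@6, authorship ......
After op 4 (insert('u')): buffer="uqqxnykuu" (len 9), cursors c1@1 c2@9 c3@9, authorship 1......23
After op 5 (delete): buffer="qqxnyk" (len 6), cursors c1@0 c2@6 c3@6, authorship ......
After op 6 (insert('a')): buffer="aqqxnykaa" (len 9), cursors c1@1 c2@9 c3@9, authorship 1......23
Authorship (.=original, N=cursor N): 1 . . . . . . 2 3
Index 0: author = 1

Answer: cursor 1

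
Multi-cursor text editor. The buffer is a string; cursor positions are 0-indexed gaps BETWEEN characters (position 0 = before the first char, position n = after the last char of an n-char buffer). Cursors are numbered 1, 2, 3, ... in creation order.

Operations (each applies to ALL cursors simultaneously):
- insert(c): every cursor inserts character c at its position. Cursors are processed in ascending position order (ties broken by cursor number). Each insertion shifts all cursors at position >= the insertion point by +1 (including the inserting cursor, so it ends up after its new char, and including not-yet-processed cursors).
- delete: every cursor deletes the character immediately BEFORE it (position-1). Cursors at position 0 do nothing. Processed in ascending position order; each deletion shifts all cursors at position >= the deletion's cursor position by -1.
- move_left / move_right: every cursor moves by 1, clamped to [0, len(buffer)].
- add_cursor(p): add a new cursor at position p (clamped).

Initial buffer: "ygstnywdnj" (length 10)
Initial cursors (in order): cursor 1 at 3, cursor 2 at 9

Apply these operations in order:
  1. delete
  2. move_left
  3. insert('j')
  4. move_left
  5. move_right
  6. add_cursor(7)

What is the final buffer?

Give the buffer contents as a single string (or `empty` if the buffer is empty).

Answer: yjgtnywjdj

Derivation:
After op 1 (delete): buffer="ygtnywdj" (len 8), cursors c1@2 c2@7, authorship ........
After op 2 (move_left): buffer="ygtnywdj" (len 8), cursors c1@1 c2@6, authorship ........
After op 3 (insert('j')): buffer="yjgtnywjdj" (len 10), cursors c1@2 c2@8, authorship .1.....2..
After op 4 (move_left): buffer="yjgtnywjdj" (len 10), cursors c1@1 c2@7, authorship .1.....2..
After op 5 (move_right): buffer="yjgtnywjdj" (len 10), cursors c1@2 c2@8, authorship .1.....2..
After op 6 (add_cursor(7)): buffer="yjgtnywjdj" (len 10), cursors c1@2 c3@7 c2@8, authorship .1.....2..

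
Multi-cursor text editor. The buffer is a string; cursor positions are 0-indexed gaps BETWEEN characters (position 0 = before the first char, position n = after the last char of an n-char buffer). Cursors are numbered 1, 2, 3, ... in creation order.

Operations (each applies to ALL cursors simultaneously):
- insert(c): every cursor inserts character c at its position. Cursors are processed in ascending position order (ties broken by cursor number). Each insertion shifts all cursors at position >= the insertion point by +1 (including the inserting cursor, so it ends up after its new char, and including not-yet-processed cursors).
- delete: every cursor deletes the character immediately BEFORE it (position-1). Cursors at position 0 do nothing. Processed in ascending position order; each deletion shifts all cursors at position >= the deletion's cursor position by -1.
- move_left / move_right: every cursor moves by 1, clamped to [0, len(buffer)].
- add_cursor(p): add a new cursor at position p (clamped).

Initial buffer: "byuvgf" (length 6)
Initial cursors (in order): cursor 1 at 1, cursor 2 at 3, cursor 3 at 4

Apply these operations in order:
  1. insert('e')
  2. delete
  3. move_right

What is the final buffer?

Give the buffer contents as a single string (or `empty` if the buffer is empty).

After op 1 (insert('e')): buffer="beyuevegf" (len 9), cursors c1@2 c2@5 c3@7, authorship .1..2.3..
After op 2 (delete): buffer="byuvgf" (len 6), cursors c1@1 c2@3 c3@4, authorship ......
After op 3 (move_right): buffer="byuvgf" (len 6), cursors c1@2 c2@4 c3@5, authorship ......

Answer: byuvgf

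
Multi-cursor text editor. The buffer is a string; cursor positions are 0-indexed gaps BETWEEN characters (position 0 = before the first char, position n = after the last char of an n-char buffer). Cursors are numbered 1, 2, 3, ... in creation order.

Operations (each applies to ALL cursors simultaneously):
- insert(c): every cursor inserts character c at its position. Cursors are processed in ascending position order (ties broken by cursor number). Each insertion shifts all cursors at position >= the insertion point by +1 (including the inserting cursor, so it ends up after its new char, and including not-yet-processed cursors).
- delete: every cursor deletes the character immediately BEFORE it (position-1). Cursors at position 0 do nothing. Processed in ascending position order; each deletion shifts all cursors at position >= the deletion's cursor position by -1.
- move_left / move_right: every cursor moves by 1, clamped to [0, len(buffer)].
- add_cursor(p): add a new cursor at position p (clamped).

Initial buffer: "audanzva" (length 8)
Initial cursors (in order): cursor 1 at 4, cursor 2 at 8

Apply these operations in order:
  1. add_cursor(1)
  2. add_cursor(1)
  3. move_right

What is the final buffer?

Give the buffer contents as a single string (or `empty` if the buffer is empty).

Answer: audanzva

Derivation:
After op 1 (add_cursor(1)): buffer="audanzva" (len 8), cursors c3@1 c1@4 c2@8, authorship ........
After op 2 (add_cursor(1)): buffer="audanzva" (len 8), cursors c3@1 c4@1 c1@4 c2@8, authorship ........
After op 3 (move_right): buffer="audanzva" (len 8), cursors c3@2 c4@2 c1@5 c2@8, authorship ........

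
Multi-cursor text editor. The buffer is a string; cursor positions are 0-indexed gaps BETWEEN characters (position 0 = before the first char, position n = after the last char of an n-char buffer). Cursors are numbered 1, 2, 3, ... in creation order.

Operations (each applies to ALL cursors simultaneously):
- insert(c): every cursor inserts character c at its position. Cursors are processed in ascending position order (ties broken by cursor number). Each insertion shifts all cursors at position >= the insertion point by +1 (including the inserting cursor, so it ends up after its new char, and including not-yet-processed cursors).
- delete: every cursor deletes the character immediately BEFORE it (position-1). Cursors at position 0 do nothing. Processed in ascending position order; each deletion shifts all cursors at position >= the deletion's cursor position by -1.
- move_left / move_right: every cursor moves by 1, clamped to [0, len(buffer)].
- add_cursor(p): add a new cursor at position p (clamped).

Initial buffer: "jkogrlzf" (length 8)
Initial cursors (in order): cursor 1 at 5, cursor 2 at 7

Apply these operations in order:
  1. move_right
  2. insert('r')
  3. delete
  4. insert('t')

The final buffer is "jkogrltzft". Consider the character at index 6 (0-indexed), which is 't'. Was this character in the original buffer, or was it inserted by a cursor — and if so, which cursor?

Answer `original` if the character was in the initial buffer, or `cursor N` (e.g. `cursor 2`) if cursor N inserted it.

After op 1 (move_right): buffer="jkogrlzf" (len 8), cursors c1@6 c2@8, authorship ........
After op 2 (insert('r')): buffer="jkogrlrzfr" (len 10), cursors c1@7 c2@10, authorship ......1..2
After op 3 (delete): buffer="jkogrlzf" (len 8), cursors c1@6 c2@8, authorship ........
After op 4 (insert('t')): buffer="jkogrltzft" (len 10), cursors c1@7 c2@10, authorship ......1..2
Authorship (.=original, N=cursor N): . . . . . . 1 . . 2
Index 6: author = 1

Answer: cursor 1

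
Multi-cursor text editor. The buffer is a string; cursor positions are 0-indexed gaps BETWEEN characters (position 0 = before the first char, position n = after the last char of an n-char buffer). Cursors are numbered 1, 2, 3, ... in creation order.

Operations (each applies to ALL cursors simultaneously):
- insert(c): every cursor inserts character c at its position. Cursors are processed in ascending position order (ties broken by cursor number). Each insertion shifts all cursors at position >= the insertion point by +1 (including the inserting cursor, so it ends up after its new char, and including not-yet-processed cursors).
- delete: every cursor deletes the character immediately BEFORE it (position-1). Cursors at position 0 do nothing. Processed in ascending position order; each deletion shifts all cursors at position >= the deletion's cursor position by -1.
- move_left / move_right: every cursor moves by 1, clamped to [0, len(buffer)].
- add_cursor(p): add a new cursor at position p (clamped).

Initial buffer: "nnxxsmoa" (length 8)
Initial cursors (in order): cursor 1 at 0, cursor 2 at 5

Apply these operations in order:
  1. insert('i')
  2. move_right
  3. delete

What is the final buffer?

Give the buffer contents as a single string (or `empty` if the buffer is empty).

After op 1 (insert('i')): buffer="innxxsimoa" (len 10), cursors c1@1 c2@7, authorship 1.....2...
After op 2 (move_right): buffer="innxxsimoa" (len 10), cursors c1@2 c2@8, authorship 1.....2...
After op 3 (delete): buffer="inxxsioa" (len 8), cursors c1@1 c2@6, authorship 1....2..

Answer: inxxsioa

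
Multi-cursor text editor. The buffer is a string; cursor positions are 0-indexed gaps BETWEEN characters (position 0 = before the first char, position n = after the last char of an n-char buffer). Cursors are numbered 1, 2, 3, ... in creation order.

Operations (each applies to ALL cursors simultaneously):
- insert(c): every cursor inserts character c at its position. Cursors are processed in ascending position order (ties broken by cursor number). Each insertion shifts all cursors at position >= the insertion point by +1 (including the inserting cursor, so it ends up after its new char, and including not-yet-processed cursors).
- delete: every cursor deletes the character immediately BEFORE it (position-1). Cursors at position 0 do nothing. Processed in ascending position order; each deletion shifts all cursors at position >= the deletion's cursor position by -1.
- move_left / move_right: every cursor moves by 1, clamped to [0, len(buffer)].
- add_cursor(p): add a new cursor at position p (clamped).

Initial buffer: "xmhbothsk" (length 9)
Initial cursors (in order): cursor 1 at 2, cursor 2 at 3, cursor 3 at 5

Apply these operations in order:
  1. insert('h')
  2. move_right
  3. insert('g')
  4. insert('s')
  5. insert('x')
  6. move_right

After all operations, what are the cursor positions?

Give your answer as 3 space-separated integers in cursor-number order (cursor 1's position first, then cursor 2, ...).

After op 1 (insert('h')): buffer="xmhhhbohthsk" (len 12), cursors c1@3 c2@5 c3@8, authorship ..1.2..3....
After op 2 (move_right): buffer="xmhhhbohthsk" (len 12), cursors c1@4 c2@6 c3@9, authorship ..1.2..3....
After op 3 (insert('g')): buffer="xmhhghbgohtghsk" (len 15), cursors c1@5 c2@8 c3@12, authorship ..1.12.2.3.3...
After op 4 (insert('s')): buffer="xmhhgshbgsohtgshsk" (len 18), cursors c1@6 c2@10 c3@15, authorship ..1.112.22.3.33...
After op 5 (insert('x')): buffer="xmhhgsxhbgsxohtgsxhsk" (len 21), cursors c1@7 c2@12 c3@18, authorship ..1.1112.222.3.333...
After op 6 (move_right): buffer="xmhhgsxhbgsxohtgsxhsk" (len 21), cursors c1@8 c2@13 c3@19, authorship ..1.1112.222.3.333...

Answer: 8 13 19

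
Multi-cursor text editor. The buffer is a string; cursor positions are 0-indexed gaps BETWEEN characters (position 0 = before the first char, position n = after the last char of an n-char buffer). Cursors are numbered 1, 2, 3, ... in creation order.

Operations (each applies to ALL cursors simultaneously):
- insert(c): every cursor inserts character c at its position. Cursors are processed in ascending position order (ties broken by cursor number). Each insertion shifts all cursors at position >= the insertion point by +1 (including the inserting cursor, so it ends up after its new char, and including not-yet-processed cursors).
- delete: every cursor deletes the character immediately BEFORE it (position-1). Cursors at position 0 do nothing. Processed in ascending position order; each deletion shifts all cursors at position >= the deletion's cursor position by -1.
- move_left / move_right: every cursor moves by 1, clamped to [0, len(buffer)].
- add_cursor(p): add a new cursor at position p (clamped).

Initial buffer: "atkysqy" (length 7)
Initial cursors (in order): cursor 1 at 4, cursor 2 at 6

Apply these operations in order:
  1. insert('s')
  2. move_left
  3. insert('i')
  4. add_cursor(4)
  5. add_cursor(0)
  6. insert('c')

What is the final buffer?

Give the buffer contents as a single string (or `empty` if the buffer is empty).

Answer: catkycicssqicsy

Derivation:
After op 1 (insert('s')): buffer="atkyssqsy" (len 9), cursors c1@5 c2@8, authorship ....1..2.
After op 2 (move_left): buffer="atkyssqsy" (len 9), cursors c1@4 c2@7, authorship ....1..2.
After op 3 (insert('i')): buffer="atkyissqisy" (len 11), cursors c1@5 c2@9, authorship ....11..22.
After op 4 (add_cursor(4)): buffer="atkyissqisy" (len 11), cursors c3@4 c1@5 c2@9, authorship ....11..22.
After op 5 (add_cursor(0)): buffer="atkyissqisy" (len 11), cursors c4@0 c3@4 c1@5 c2@9, authorship ....11..22.
After op 6 (insert('c')): buffer="catkycicssqicsy" (len 15), cursors c4@1 c3@6 c1@8 c2@13, authorship 4....3111..222.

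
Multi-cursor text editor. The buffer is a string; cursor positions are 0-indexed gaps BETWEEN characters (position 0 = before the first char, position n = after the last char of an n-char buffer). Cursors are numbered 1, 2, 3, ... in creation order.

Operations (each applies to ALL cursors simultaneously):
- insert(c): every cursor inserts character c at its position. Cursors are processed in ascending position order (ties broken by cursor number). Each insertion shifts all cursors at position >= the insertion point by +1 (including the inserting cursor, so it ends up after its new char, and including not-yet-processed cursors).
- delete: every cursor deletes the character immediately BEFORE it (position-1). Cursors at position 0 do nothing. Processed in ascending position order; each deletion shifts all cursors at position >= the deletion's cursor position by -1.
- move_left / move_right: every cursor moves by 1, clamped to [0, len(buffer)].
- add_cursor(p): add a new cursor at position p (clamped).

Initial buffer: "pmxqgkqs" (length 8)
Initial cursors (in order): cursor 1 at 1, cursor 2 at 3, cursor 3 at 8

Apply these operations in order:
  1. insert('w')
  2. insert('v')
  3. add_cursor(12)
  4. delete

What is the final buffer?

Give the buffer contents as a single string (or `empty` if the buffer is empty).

After op 1 (insert('w')): buffer="pwmxwqgkqsw" (len 11), cursors c1@2 c2@5 c3@11, authorship .1..2.....3
After op 2 (insert('v')): buffer="pwvmxwvqgkqswv" (len 14), cursors c1@3 c2@7 c3@14, authorship .11..22.....33
After op 3 (add_cursor(12)): buffer="pwvmxwvqgkqswv" (len 14), cursors c1@3 c2@7 c4@12 c3@14, authorship .11..22.....33
After op 4 (delete): buffer="pwmxwqgkqw" (len 10), cursors c1@2 c2@5 c4@9 c3@10, authorship .1..2....3

Answer: pwmxwqgkqw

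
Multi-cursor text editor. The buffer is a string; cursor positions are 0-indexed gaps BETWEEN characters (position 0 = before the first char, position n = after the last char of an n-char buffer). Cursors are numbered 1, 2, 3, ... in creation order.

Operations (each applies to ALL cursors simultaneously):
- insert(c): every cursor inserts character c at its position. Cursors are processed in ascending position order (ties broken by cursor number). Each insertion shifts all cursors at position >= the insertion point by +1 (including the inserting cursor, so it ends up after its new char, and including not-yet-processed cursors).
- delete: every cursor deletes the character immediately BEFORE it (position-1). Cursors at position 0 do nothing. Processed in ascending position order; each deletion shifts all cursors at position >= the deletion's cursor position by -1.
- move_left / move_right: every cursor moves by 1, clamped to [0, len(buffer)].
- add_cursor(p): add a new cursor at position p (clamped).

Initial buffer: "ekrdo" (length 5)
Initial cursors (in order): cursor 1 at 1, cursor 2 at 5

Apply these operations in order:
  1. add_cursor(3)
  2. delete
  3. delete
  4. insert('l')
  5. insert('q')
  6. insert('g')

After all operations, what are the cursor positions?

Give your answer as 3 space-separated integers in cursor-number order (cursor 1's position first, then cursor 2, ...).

Answer: 9 9 9

Derivation:
After op 1 (add_cursor(3)): buffer="ekrdo" (len 5), cursors c1@1 c3@3 c2@5, authorship .....
After op 2 (delete): buffer="kd" (len 2), cursors c1@0 c3@1 c2@2, authorship ..
After op 3 (delete): buffer="" (len 0), cursors c1@0 c2@0 c3@0, authorship 
After op 4 (insert('l')): buffer="lll" (len 3), cursors c1@3 c2@3 c3@3, authorship 123
After op 5 (insert('q')): buffer="lllqqq" (len 6), cursors c1@6 c2@6 c3@6, authorship 123123
After op 6 (insert('g')): buffer="lllqqqggg" (len 9), cursors c1@9 c2@9 c3@9, authorship 123123123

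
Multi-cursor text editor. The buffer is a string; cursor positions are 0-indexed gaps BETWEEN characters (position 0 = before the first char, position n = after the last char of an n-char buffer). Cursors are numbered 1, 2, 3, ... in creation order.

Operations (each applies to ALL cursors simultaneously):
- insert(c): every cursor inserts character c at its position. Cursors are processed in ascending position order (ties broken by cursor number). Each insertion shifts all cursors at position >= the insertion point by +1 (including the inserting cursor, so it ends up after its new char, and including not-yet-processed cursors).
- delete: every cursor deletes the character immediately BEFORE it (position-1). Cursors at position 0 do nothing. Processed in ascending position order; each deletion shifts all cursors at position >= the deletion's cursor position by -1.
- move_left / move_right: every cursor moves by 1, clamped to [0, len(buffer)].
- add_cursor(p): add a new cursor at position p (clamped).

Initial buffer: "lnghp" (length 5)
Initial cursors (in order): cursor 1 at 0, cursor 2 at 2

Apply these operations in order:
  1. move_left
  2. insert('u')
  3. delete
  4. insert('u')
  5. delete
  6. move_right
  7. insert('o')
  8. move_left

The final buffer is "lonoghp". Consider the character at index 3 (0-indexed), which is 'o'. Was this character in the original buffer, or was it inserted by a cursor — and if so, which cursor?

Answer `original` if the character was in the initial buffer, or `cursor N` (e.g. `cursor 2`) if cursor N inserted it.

Answer: cursor 2

Derivation:
After op 1 (move_left): buffer="lnghp" (len 5), cursors c1@0 c2@1, authorship .....
After op 2 (insert('u')): buffer="ulunghp" (len 7), cursors c1@1 c2@3, authorship 1.2....
After op 3 (delete): buffer="lnghp" (len 5), cursors c1@0 c2@1, authorship .....
After op 4 (insert('u')): buffer="ulunghp" (len 7), cursors c1@1 c2@3, authorship 1.2....
After op 5 (delete): buffer="lnghp" (len 5), cursors c1@0 c2@1, authorship .....
After op 6 (move_right): buffer="lnghp" (len 5), cursors c1@1 c2@2, authorship .....
After op 7 (insert('o')): buffer="lonoghp" (len 7), cursors c1@2 c2@4, authorship .1.2...
After op 8 (move_left): buffer="lonoghp" (len 7), cursors c1@1 c2@3, authorship .1.2...
Authorship (.=original, N=cursor N): . 1 . 2 . . .
Index 3: author = 2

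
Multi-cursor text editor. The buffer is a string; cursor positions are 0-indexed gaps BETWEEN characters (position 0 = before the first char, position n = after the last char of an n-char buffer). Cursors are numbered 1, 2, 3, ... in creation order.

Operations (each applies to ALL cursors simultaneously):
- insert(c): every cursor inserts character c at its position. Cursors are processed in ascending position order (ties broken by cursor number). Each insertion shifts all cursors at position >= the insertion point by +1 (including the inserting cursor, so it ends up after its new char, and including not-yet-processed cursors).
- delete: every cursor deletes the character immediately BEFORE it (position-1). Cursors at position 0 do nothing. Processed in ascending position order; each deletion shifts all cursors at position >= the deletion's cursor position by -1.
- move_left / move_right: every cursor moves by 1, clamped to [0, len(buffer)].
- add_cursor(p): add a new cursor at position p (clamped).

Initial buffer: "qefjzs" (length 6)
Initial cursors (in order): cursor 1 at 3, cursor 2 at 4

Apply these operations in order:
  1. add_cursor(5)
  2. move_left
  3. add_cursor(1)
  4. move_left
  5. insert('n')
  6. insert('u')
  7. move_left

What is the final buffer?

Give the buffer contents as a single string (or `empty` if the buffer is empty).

After op 1 (add_cursor(5)): buffer="qefjzs" (len 6), cursors c1@3 c2@4 c3@5, authorship ......
After op 2 (move_left): buffer="qefjzs" (len 6), cursors c1@2 c2@3 c3@4, authorship ......
After op 3 (add_cursor(1)): buffer="qefjzs" (len 6), cursors c4@1 c1@2 c2@3 c3@4, authorship ......
After op 4 (move_left): buffer="qefjzs" (len 6), cursors c4@0 c1@1 c2@2 c3@3, authorship ......
After op 5 (insert('n')): buffer="nqnenfnjzs" (len 10), cursors c4@1 c1@3 c2@5 c3@7, authorship 4.1.2.3...
After op 6 (insert('u')): buffer="nuqnuenufnujzs" (len 14), cursors c4@2 c1@5 c2@8 c3@11, authorship 44.11.22.33...
After op 7 (move_left): buffer="nuqnuenufnujzs" (len 14), cursors c4@1 c1@4 c2@7 c3@10, authorship 44.11.22.33...

Answer: nuqnuenufnujzs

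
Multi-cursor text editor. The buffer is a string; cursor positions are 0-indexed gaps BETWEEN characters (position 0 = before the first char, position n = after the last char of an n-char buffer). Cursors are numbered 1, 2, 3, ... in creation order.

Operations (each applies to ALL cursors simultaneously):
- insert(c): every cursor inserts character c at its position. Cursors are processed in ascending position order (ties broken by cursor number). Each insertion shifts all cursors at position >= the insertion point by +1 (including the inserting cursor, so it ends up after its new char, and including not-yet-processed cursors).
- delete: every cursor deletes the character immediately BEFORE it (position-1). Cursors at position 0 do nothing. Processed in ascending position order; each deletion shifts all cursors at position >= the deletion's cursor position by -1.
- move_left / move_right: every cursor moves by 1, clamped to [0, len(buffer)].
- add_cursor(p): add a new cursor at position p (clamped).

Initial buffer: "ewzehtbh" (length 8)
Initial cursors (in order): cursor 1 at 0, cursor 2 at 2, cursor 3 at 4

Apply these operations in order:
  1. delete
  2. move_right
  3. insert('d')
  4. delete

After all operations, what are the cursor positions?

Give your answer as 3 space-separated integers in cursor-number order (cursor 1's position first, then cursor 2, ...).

Answer: 1 2 3

Derivation:
After op 1 (delete): buffer="ezhtbh" (len 6), cursors c1@0 c2@1 c3@2, authorship ......
After op 2 (move_right): buffer="ezhtbh" (len 6), cursors c1@1 c2@2 c3@3, authorship ......
After op 3 (insert('d')): buffer="edzdhdtbh" (len 9), cursors c1@2 c2@4 c3@6, authorship .1.2.3...
After op 4 (delete): buffer="ezhtbh" (len 6), cursors c1@1 c2@2 c3@3, authorship ......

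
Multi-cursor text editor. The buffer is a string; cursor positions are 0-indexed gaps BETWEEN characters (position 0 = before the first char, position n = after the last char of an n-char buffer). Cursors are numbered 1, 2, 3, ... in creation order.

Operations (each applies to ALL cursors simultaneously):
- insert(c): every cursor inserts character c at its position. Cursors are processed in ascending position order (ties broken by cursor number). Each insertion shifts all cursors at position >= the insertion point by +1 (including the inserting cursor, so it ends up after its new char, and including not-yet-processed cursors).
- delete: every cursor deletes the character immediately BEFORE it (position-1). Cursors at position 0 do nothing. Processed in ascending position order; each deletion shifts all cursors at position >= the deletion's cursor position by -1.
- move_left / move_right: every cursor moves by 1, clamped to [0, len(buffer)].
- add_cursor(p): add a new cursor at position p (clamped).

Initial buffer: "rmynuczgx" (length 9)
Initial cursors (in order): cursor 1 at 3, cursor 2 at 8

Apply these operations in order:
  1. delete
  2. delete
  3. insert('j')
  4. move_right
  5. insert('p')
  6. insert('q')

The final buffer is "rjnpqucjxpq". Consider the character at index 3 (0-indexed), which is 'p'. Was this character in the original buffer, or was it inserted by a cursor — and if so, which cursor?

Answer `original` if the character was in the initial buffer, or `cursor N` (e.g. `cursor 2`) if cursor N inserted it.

Answer: cursor 1

Derivation:
After op 1 (delete): buffer="rmnuczx" (len 7), cursors c1@2 c2@6, authorship .......
After op 2 (delete): buffer="rnucx" (len 5), cursors c1@1 c2@4, authorship .....
After op 3 (insert('j')): buffer="rjnucjx" (len 7), cursors c1@2 c2@6, authorship .1...2.
After op 4 (move_right): buffer="rjnucjx" (len 7), cursors c1@3 c2@7, authorship .1...2.
After op 5 (insert('p')): buffer="rjnpucjxp" (len 9), cursors c1@4 c2@9, authorship .1.1..2.2
After op 6 (insert('q')): buffer="rjnpqucjxpq" (len 11), cursors c1@5 c2@11, authorship .1.11..2.22
Authorship (.=original, N=cursor N): . 1 . 1 1 . . 2 . 2 2
Index 3: author = 1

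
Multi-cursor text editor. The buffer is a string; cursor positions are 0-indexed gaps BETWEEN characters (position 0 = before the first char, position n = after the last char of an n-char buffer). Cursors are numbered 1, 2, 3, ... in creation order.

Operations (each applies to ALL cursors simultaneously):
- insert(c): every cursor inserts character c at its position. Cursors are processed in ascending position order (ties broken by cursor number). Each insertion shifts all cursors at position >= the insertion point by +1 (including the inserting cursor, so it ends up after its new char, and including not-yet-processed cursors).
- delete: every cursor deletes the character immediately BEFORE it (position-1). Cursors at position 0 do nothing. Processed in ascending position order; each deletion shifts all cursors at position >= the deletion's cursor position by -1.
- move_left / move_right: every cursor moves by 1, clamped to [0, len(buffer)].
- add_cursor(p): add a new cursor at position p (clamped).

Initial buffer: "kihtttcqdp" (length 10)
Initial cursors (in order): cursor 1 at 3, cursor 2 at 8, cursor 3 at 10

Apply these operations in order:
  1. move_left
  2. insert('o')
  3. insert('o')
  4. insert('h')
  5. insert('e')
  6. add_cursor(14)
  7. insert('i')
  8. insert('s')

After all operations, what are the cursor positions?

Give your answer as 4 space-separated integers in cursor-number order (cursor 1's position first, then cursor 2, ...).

Answer: 8 21 29 18

Derivation:
After op 1 (move_left): buffer="kihtttcqdp" (len 10), cursors c1@2 c2@7 c3@9, authorship ..........
After op 2 (insert('o')): buffer="kiohtttcoqdop" (len 13), cursors c1@3 c2@9 c3@12, authorship ..1.....2..3.
After op 3 (insert('o')): buffer="kioohtttcooqdoop" (len 16), cursors c1@4 c2@11 c3@15, authorship ..11.....22..33.
After op 4 (insert('h')): buffer="kioohhtttcoohqdoohp" (len 19), cursors c1@5 c2@13 c3@18, authorship ..111.....222..333.
After op 5 (insert('e')): buffer="kioohehtttcooheqdoohep" (len 22), cursors c1@6 c2@15 c3@21, authorship ..1111.....2222..3333.
After op 6 (add_cursor(14)): buffer="kioohehtttcooheqdoohep" (len 22), cursors c1@6 c4@14 c2@15 c3@21, authorship ..1111.....2222..3333.
After op 7 (insert('i')): buffer="kiooheihtttcoohieiqdooheip" (len 26), cursors c1@7 c4@16 c2@18 c3@25, authorship ..11111.....222422..33333.
After op 8 (insert('s')): buffer="kiooheishtttcoohiseisqdooheisp" (len 30), cursors c1@8 c4@18 c2@21 c3@29, authorship ..111111.....22244222..333333.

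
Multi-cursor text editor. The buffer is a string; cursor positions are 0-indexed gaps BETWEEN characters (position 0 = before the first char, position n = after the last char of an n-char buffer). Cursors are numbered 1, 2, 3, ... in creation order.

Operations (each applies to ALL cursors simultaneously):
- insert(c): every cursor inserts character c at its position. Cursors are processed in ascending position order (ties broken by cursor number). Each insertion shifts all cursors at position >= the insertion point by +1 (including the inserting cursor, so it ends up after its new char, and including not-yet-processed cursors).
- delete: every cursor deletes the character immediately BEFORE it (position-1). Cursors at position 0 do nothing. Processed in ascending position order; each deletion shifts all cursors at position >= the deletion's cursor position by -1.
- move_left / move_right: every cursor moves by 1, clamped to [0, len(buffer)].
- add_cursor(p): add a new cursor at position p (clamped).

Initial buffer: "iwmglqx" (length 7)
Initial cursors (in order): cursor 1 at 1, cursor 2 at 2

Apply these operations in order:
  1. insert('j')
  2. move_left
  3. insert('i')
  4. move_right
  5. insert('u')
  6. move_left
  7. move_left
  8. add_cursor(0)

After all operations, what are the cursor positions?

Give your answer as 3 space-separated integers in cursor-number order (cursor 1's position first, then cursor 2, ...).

Answer: 2 6 0

Derivation:
After op 1 (insert('j')): buffer="ijwjmglqx" (len 9), cursors c1@2 c2@4, authorship .1.2.....
After op 2 (move_left): buffer="ijwjmglqx" (len 9), cursors c1@1 c2@3, authorship .1.2.....
After op 3 (insert('i')): buffer="iijwijmglqx" (len 11), cursors c1@2 c2@5, authorship .11.22.....
After op 4 (move_right): buffer="iijwijmglqx" (len 11), cursors c1@3 c2@6, authorship .11.22.....
After op 5 (insert('u')): buffer="iijuwijumglqx" (len 13), cursors c1@4 c2@8, authorship .111.222.....
After op 6 (move_left): buffer="iijuwijumglqx" (len 13), cursors c1@3 c2@7, authorship .111.222.....
After op 7 (move_left): buffer="iijuwijumglqx" (len 13), cursors c1@2 c2@6, authorship .111.222.....
After op 8 (add_cursor(0)): buffer="iijuwijumglqx" (len 13), cursors c3@0 c1@2 c2@6, authorship .111.222.....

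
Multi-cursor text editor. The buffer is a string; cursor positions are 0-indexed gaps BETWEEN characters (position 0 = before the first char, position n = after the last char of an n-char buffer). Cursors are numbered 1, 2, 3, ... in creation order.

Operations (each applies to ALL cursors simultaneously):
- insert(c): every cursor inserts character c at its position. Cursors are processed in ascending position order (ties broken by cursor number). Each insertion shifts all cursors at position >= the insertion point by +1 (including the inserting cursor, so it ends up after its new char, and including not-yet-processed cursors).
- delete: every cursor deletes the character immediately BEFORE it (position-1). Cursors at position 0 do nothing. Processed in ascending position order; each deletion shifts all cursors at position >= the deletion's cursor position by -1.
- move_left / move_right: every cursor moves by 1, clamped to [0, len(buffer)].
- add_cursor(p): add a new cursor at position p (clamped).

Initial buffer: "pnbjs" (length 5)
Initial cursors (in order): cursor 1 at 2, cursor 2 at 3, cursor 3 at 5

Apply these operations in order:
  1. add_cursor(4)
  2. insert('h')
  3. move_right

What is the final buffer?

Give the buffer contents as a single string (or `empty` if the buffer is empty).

After op 1 (add_cursor(4)): buffer="pnbjs" (len 5), cursors c1@2 c2@3 c4@4 c3@5, authorship .....
After op 2 (insert('h')): buffer="pnhbhjhsh" (len 9), cursors c1@3 c2@5 c4@7 c3@9, authorship ..1.2.4.3
After op 3 (move_right): buffer="pnhbhjhsh" (len 9), cursors c1@4 c2@6 c4@8 c3@9, authorship ..1.2.4.3

Answer: pnhbhjhsh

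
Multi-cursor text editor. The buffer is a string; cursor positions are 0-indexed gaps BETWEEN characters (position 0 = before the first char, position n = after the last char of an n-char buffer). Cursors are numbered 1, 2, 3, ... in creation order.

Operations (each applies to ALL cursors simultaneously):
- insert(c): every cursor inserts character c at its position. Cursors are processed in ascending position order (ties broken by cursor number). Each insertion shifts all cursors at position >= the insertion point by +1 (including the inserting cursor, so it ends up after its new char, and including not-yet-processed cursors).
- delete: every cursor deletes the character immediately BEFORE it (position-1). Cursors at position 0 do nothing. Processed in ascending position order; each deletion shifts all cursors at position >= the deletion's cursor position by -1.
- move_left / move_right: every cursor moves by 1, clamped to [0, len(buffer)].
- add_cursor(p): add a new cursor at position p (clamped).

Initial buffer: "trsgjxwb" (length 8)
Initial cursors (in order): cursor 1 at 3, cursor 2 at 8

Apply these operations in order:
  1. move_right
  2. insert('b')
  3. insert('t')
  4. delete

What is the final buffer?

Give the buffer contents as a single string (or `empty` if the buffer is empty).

Answer: trsgbjxwbb

Derivation:
After op 1 (move_right): buffer="trsgjxwb" (len 8), cursors c1@4 c2@8, authorship ........
After op 2 (insert('b')): buffer="trsgbjxwbb" (len 10), cursors c1@5 c2@10, authorship ....1....2
After op 3 (insert('t')): buffer="trsgbtjxwbbt" (len 12), cursors c1@6 c2@12, authorship ....11....22
After op 4 (delete): buffer="trsgbjxwbb" (len 10), cursors c1@5 c2@10, authorship ....1....2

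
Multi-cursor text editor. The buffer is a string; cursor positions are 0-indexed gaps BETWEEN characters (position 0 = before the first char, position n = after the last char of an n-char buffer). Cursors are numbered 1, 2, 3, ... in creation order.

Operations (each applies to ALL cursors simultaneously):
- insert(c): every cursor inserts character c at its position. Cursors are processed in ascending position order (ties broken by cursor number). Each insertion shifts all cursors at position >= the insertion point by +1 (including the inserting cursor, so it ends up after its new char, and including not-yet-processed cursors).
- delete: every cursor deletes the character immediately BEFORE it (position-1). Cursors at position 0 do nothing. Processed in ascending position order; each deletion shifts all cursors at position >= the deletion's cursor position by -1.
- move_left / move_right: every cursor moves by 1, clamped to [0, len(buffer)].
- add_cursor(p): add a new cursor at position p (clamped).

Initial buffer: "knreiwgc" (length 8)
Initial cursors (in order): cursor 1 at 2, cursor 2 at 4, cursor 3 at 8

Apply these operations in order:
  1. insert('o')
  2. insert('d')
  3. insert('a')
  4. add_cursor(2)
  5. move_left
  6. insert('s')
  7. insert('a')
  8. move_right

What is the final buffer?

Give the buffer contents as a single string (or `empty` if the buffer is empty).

Answer: ksanodsaareodsaaiwgcodsaa

Derivation:
After op 1 (insert('o')): buffer="knoreoiwgco" (len 11), cursors c1@3 c2@6 c3@11, authorship ..1..2....3
After op 2 (insert('d')): buffer="knodreodiwgcod" (len 14), cursors c1@4 c2@8 c3@14, authorship ..11..22....33
After op 3 (insert('a')): buffer="knodareodaiwgcoda" (len 17), cursors c1@5 c2@10 c3@17, authorship ..111..222....333
After op 4 (add_cursor(2)): buffer="knodareodaiwgcoda" (len 17), cursors c4@2 c1@5 c2@10 c3@17, authorship ..111..222....333
After op 5 (move_left): buffer="knodareodaiwgcoda" (len 17), cursors c4@1 c1@4 c2@9 c3@16, authorship ..111..222....333
After op 6 (insert('s')): buffer="ksnodsareodsaiwgcodsa" (len 21), cursors c4@2 c1@6 c2@12 c3@20, authorship .4.1111..2222....3333
After op 7 (insert('a')): buffer="ksanodsaareodsaaiwgcodsaa" (len 25), cursors c4@3 c1@8 c2@15 c3@24, authorship .44.11111..22222....33333
After op 8 (move_right): buffer="ksanodsaareodsaaiwgcodsaa" (len 25), cursors c4@4 c1@9 c2@16 c3@25, authorship .44.11111..22222....33333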